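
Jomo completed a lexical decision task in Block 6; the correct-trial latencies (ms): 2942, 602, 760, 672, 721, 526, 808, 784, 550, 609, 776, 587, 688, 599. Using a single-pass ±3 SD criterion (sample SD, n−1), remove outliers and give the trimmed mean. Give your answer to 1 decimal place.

n = 14, ΣRT = 11624, M = 830.286
Σ(x−M)² = 4912018.86; s = √(4912018.86/13) = 614.693
Cutoffs: 830.286 ± 3·614.693 → [-1013.8, 2674.4]
Outside: 2942 → excluded.
Retained (n=13): Σ = 8682, mean = 8682/13 = 667.846

667.8 ms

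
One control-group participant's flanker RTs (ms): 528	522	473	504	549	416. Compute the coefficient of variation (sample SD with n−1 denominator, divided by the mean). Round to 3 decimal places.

0.096

n = 6, Σ = 2992, M = 498.6667
Σ(x−M)² = 11459.333; s = √(11459.333/5) = 47.8734
CV = 47.8734 / 498.6667 = 0.09600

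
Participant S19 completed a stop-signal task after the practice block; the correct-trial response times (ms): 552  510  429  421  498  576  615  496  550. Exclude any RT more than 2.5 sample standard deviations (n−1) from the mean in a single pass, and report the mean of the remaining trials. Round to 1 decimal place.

n = 9, ΣRT = 4647, M = 516.333
Σ(x−M)² = 33206.00; s = √(33206.00/8) = 64.426
Cutoffs: 516.333 ± 2.5·64.426 → [355.3, 677.4]
No RTs fall outside the cutoffs; all 9 retained. Mean = 4647/9 = 516.333

516.3 ms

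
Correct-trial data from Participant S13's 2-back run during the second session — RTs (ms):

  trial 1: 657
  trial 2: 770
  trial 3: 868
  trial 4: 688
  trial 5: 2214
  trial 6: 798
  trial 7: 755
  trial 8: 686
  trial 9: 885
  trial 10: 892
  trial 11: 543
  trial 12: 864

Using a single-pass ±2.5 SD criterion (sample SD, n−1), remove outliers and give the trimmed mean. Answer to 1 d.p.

764.2 ms

n = 12, ΣRT = 10620, M = 885.000
Σ(x−M)² = 2052072.00; s = √(2052072.00/11) = 431.917
Cutoffs: 885.000 ± 2.5·431.917 → [-194.8, 1964.8]
Outside: 2214 → excluded.
Retained (n=11): Σ = 8406, mean = 8406/11 = 764.182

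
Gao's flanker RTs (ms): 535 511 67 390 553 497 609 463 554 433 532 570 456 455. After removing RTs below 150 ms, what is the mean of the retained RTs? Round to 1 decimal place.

Excluded: 67
Retained (n=13): Σ = 6558
Mean = 6558/13 = 504.4615

504.5 ms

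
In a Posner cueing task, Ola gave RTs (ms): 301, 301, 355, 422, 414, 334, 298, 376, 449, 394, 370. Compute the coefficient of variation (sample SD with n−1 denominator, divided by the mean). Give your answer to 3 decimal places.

n = 11, Σ = 4014, M = 364.9091
Σ(x−M)² = 27434.909; s = √(27434.909/10) = 52.3783
CV = 52.3783 / 364.9091 = 0.14354

0.144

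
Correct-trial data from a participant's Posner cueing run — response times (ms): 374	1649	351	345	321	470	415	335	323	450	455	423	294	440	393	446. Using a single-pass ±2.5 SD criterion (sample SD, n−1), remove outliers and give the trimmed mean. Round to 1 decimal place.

n = 16, ΣRT = 7484, M = 467.750
Σ(x−M)² = 1535237.00; s = √(1535237.00/15) = 319.921
Cutoffs: 467.750 ± 2.5·319.921 → [-332.1, 1267.6]
Outside: 1649 → excluded.
Retained (n=15): Σ = 5835, mean = 5835/15 = 389.000

389.0 ms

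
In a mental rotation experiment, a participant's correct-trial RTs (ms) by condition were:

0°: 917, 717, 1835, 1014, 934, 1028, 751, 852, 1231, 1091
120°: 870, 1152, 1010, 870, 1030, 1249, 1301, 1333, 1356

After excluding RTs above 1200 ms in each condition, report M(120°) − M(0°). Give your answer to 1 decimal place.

0°: exclude 1835, 1231
120°: exclude 1249, 1301, 1333, 1356
M(0°) = 7304/8 = 913.000
M(120°) = 4932/5 = 986.400
Difference = 986.400 − 913.000 = 73.400 ms

73.4 ms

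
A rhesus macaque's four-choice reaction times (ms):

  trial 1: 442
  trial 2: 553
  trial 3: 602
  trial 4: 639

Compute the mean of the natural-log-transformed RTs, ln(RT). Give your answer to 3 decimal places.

6.317

ln(RT): 6.0913, 6.3154, 6.4003, 6.4599
Σ ln(RT) = 25.2668
Mean = 25.2668/4 = 6.31671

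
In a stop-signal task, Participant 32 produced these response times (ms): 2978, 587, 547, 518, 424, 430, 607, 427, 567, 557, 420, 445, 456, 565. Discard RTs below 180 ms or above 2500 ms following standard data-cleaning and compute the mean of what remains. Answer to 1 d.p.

503.8 ms

Excluded: 2978
Retained (n=13): Σ = 6550
Mean = 6550/13 = 503.8462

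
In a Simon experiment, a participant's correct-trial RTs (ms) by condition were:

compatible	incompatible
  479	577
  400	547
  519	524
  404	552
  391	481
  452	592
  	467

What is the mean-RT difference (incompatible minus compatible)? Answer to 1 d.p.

93.5 ms

M(compatible) = 2645/6 = 440.833
M(incompatible) = 3740/7 = 534.286
Difference = 534.286 − 440.833 = 93.452 ms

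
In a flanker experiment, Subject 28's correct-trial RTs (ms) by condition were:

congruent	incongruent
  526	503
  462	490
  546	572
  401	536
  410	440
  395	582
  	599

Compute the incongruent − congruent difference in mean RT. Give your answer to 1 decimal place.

M(congruent) = 2740/6 = 456.667
M(incongruent) = 3722/7 = 531.714
Difference = 531.714 − 456.667 = 75.048 ms

75.0 ms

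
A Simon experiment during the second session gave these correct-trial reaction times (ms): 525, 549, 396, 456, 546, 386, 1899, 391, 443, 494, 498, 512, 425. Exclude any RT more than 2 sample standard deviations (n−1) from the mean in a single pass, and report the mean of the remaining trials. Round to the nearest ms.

468 ms

n = 13, ΣRT = 7520, M = 578.462
Σ(x−M)² = 1928999.23; s = √(1928999.23/12) = 400.936
Cutoffs: 578.462 ± 2·400.936 → [-223.4, 1380.3]
Outside: 1899 → excluded.
Retained (n=12): Σ = 5621, mean = 5621/12 = 468.417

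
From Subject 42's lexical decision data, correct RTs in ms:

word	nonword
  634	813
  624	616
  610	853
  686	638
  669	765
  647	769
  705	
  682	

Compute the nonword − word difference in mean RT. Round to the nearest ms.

85 ms

M(word) = 5257/8 = 657.125
M(nonword) = 4454/6 = 742.333
Difference = 742.333 − 657.125 = 85.208 ms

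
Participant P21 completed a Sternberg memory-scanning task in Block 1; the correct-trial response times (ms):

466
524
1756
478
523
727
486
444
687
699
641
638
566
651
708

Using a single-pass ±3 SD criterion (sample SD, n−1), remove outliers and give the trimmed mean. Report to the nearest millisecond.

588 ms

n = 15, ΣRT = 9994, M = 666.267
Σ(x−M)² = 1404388.93; s = √(1404388.93/14) = 316.723
Cutoffs: 666.267 ± 3·316.723 → [-283.9, 1616.4]
Outside: 1756 → excluded.
Retained (n=14): Σ = 8238, mean = 8238/14 = 588.429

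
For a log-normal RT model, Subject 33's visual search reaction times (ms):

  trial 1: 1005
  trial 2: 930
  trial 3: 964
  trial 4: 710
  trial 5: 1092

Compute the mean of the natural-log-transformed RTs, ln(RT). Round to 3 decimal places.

ln(RT): 6.9127, 6.8352, 6.8711, 6.5653, 6.9958
Σ ln(RT) = 34.1800
Mean = 34.1800/5 = 6.83601

6.836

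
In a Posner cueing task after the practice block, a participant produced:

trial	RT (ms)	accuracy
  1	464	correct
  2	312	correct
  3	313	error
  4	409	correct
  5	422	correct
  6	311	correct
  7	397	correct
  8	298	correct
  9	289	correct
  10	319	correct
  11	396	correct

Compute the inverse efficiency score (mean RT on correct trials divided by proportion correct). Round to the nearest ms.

398 ms

Correct trials (n=10): 464, 312, 409, 422, 311, 397, 298, 289, 319, 396
Mean correct RT = 3617/10 = 361.7000 ms
Proportion correct = 10/11
IES = 361.7000 / (10/11) = 397.870 ms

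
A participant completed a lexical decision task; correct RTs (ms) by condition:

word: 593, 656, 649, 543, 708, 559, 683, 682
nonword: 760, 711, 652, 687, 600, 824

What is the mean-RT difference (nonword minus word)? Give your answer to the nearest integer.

72 ms

M(word) = 5073/8 = 634.125
M(nonword) = 4234/6 = 705.667
Difference = 705.667 − 634.125 = 71.542 ms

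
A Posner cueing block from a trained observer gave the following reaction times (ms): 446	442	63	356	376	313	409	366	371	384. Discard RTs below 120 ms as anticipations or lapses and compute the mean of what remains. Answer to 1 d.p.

Excluded: 63
Retained (n=9): Σ = 3463
Mean = 3463/9 = 384.7778

384.8 ms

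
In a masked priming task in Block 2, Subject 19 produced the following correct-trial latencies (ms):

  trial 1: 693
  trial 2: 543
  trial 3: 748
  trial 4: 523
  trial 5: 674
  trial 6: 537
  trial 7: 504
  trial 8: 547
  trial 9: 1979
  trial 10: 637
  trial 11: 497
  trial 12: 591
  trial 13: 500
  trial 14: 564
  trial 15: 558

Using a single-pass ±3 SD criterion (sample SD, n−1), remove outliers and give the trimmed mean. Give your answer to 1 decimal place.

579.7 ms

n = 15, ΣRT = 10095, M = 673.000
Σ(x−M)² = 1908026.00; s = √(1908026.00/14) = 369.171
Cutoffs: 673.000 ± 3·369.171 → [-434.5, 1780.5]
Outside: 1979 → excluded.
Retained (n=14): Σ = 8116, mean = 8116/14 = 579.714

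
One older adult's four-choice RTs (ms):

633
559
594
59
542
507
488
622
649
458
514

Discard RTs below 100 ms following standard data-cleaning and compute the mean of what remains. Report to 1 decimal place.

556.6 ms

Excluded: 59
Retained (n=10): Σ = 5566
Mean = 5566/10 = 556.6000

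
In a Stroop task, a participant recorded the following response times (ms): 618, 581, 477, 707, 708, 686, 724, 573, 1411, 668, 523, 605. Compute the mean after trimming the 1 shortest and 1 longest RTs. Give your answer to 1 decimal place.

639.3 ms

Sorted: 477, 523, 573, 581, 605, 618, 668, 686, 707, 708, 724, 1411
Drop lowest 1 (477) and highest 1 (1411)
Remaining (n=10): Σ = 6393, mean = 6393/10 = 639.300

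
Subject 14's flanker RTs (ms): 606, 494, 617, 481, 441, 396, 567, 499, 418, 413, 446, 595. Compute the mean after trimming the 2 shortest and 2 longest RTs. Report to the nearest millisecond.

Sorted: 396, 413, 418, 441, 446, 481, 494, 499, 567, 595, 606, 617
Drop lowest 2 (396, 413) and highest 2 (606, 617)
Remaining (n=8): Σ = 3941, mean = 3941/8 = 492.625

493 ms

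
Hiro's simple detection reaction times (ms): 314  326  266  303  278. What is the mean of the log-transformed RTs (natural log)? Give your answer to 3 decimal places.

ln(RT): 5.7494, 5.7869, 5.5835, 5.7137, 5.6276
Σ ln(RT) = 28.4611
Mean = 28.4611/5 = 5.69223

5.692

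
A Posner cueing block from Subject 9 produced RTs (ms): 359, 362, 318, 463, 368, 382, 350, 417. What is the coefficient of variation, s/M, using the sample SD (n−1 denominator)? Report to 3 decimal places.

n = 8, Σ = 3019, M = 377.3750
Σ(x−M)² = 13859.875; s = √(13859.875/7) = 44.4970
CV = 44.4970 / 377.3750 = 0.11791

0.118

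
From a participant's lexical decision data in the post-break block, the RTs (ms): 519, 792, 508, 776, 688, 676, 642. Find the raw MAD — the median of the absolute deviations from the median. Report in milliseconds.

100 ms

Sorted: 508, 519, 642, 676, 688, 776, 792 → median = 676
|x − 676|: 157, 116, 168, 100, 12, 0, 34
Sorted deviations: 0, 12, 34, 100, 116, 157, 168 → MAD = 100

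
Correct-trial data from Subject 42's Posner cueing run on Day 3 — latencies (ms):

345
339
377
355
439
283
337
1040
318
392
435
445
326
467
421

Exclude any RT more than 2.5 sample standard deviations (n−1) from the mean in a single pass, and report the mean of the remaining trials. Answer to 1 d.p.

377.1 ms

n = 15, ΣRT = 6319, M = 421.267
Σ(x−M)² = 451738.93; s = √(451738.93/14) = 179.630
Cutoffs: 421.267 ± 2.5·179.630 → [-27.8, 870.3]
Outside: 1040 → excluded.
Retained (n=14): Σ = 5279, mean = 5279/14 = 377.071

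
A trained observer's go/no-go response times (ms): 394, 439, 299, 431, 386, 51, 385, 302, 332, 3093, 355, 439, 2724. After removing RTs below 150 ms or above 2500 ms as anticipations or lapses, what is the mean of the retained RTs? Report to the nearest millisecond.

Excluded: 51, 2724, 3093
Retained (n=10): Σ = 3762
Mean = 3762/10 = 376.2000

376 ms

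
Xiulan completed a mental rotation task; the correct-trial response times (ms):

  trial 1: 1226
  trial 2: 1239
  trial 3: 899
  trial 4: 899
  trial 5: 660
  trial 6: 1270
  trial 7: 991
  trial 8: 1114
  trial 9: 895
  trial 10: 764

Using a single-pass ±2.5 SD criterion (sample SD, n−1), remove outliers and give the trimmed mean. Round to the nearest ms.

996 ms

n = 10, ΣRT = 9957, M = 995.700
Σ(x−M)² = 396712.10; s = √(396712.10/9) = 209.950
Cutoffs: 995.700 ± 2.5·209.950 → [470.8, 1520.6]
No RTs fall outside the cutoffs; all 10 retained. Mean = 9957/10 = 995.700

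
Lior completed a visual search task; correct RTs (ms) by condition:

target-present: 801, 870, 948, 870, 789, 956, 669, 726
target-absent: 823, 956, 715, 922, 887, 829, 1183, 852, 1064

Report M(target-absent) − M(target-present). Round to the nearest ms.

86 ms

M(target-present) = 6629/8 = 828.625
M(target-absent) = 8231/9 = 914.556
Difference = 914.556 − 828.625 = 85.931 ms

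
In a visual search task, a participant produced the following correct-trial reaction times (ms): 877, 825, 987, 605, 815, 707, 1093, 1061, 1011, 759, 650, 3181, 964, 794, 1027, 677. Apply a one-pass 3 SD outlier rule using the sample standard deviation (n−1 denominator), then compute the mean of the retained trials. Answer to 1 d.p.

n = 16, ΣRT = 16033, M = 1002.062
Σ(x−M)² = 5420576.94; s = √(5420576.94/15) = 601.142
Cutoffs: 1002.062 ± 3·601.142 → [-801.4, 2805.5]
Outside: 3181 → excluded.
Retained (n=15): Σ = 12852, mean = 12852/15 = 856.800

856.8 ms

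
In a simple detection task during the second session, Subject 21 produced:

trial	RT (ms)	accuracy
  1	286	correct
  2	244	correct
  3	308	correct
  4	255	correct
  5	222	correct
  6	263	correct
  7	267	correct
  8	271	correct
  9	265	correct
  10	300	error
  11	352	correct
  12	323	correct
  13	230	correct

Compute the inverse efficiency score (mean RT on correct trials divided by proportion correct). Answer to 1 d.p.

296.7 ms

Correct trials (n=12): 286, 244, 308, 255, 222, 263, 267, 271, 265, 352, 323, 230
Mean correct RT = 3286/12 = 273.8333 ms
Proportion correct = 12/13
IES = 273.8333 / (12/13) = 296.653 ms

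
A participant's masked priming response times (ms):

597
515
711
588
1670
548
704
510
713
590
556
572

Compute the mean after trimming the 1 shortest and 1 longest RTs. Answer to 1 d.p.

Sorted: 510, 515, 548, 556, 572, 588, 590, 597, 704, 711, 713, 1670
Drop lowest 1 (510) and highest 1 (1670)
Remaining (n=10): Σ = 6094, mean = 6094/10 = 609.400

609.4 ms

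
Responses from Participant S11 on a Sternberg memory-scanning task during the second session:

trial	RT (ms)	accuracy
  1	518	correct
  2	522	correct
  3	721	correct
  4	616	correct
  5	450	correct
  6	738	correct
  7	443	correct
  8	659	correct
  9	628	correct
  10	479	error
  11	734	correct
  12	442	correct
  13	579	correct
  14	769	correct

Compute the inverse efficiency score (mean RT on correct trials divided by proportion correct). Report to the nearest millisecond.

Correct trials (n=13): 518, 522, 721, 616, 450, 738, 443, 659, 628, 734, 442, 579, 769
Mean correct RT = 7819/13 = 601.4615 ms
Proportion correct = 13/14
IES = 601.4615 / (13/14) = 647.728 ms

648 ms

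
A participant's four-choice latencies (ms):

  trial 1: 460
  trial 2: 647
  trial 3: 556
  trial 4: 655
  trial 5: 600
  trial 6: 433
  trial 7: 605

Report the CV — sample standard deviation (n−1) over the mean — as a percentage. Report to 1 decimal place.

15.5%

n = 7, Σ = 3956, M = 565.1429
Σ(x−M)² = 46178.857; s = √(46178.857/6) = 87.7296
CV = 87.7296 / 565.1429 = 0.15523 = 15.523%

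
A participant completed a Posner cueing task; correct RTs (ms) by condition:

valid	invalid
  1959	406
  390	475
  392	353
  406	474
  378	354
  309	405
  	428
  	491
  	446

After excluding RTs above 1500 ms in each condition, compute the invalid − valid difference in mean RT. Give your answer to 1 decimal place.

valid: exclude 1959
M(valid) = 1875/5 = 375.000
M(invalid) = 3832/9 = 425.778
Difference = 425.778 − 375.000 = 50.778 ms

50.8 ms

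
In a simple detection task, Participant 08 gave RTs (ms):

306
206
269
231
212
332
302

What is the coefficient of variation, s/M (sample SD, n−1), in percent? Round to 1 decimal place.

n = 7, Σ = 1858, M = 265.4286
Σ(x−M)² = 14999.714; s = √(14999.714/6) = 49.9995
CV = 49.9995 / 265.4286 = 0.18837 = 18.837%

18.8%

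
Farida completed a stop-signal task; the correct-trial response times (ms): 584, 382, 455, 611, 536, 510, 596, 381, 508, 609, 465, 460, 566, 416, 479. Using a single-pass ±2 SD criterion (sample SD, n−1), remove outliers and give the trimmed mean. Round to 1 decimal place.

n = 15, ΣRT = 7558, M = 503.867
Σ(x−M)² = 86497.73; s = √(86497.73/14) = 78.603
Cutoffs: 503.867 ± 2·78.603 → [346.7, 661.1]
No RTs fall outside the cutoffs; all 15 retained. Mean = 7558/15 = 503.867

503.9 ms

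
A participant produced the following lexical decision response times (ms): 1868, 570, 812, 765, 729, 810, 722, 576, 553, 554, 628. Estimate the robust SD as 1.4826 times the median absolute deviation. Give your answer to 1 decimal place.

Sorted: 553, 554, 570, 576, 628, 722, 729, 765, 810, 812, 1868 → median = 722
|x − 722| sorted: 0, 7, 43, 88, 90, 94, 146, 152, 168, 169, 1146 → MAD = 94
Robust SD ≈ 1.4826 × 94 = 139.364

139.4 ms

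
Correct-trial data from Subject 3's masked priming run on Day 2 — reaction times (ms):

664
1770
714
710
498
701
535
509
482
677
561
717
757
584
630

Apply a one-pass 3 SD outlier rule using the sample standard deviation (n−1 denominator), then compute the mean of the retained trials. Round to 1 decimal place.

624.2 ms

n = 15, ΣRT = 10509, M = 700.600
Σ(x−M)² = 1340265.60; s = √(1340265.60/14) = 309.408
Cutoffs: 700.600 ± 3·309.408 → [-227.6, 1628.8]
Outside: 1770 → excluded.
Retained (n=14): Σ = 8739, mean = 8739/14 = 624.214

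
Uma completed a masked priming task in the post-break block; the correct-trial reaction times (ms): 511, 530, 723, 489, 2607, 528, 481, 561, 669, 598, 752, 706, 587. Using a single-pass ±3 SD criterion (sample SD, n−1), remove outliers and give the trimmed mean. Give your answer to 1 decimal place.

n = 13, ΣRT = 9742, M = 749.385
Σ(x−M)² = 3838355.08; s = √(3838355.08/12) = 565.564
Cutoffs: 749.385 ± 3·565.564 → [-947.3, 2446.1]
Outside: 2607 → excluded.
Retained (n=12): Σ = 7135, mean = 7135/12 = 594.583

594.6 ms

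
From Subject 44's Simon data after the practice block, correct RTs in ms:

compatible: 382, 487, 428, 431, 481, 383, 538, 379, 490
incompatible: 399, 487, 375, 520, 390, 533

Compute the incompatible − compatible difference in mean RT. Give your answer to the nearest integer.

6 ms

M(compatible) = 3999/9 = 444.333
M(incompatible) = 2704/6 = 450.667
Difference = 450.667 − 444.333 = 6.333 ms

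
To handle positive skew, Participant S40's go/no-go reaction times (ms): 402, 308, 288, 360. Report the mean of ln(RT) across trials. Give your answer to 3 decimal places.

5.819

ln(RT): 5.9965, 5.7301, 5.6630, 5.8861
Σ ln(RT) = 23.2756
Mean = 23.2756/4 = 5.81890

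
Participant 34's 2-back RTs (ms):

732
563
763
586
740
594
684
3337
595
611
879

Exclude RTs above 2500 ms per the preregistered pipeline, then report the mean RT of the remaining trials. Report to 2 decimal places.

674.70 ms

Excluded: 3337
Retained (n=10): Σ = 6747
Mean = 6747/10 = 674.7000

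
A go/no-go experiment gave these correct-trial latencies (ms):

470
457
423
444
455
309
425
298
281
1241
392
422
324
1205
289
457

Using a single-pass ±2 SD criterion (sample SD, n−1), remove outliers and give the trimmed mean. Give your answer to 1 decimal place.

389.0 ms

n = 16, ΣRT = 7892, M = 493.250
Σ(x−M)² = 1285181.00; s = √(1285181.00/15) = 292.709
Cutoffs: 493.250 ± 2·292.709 → [-92.2, 1078.7]
Outside: 1205, 1241 → excluded.
Retained (n=14): Σ = 5446, mean = 5446/14 = 389.000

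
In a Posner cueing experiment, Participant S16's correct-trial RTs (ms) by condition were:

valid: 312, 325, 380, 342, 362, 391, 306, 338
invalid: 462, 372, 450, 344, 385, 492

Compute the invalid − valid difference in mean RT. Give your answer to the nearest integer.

M(valid) = 2756/8 = 344.500
M(invalid) = 2505/6 = 417.500
Difference = 417.500 − 344.500 = 73.000 ms

73 ms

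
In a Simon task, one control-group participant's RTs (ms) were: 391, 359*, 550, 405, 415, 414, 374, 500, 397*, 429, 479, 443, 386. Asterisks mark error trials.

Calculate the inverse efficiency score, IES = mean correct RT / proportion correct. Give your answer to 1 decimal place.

Correct trials (n=11): 391, 550, 405, 415, 414, 374, 500, 429, 479, 443, 386
Mean correct RT = 4786/11 = 435.0909 ms
Proportion correct = 11/13
IES = 435.0909 / (11/13) = 514.198 ms

514.2 ms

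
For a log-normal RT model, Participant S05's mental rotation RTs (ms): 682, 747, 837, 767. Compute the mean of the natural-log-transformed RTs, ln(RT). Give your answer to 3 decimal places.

ln(RT): 6.5250, 6.6161, 6.7298, 6.6425
Σ ln(RT) = 26.5134
Mean = 26.5134/4 = 6.62835

6.628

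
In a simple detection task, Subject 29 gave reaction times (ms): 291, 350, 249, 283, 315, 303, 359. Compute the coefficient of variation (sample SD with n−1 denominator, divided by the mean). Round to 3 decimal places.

0.125

n = 7, Σ = 2150, M = 307.1429
Σ(x−M)² = 8828.857; s = √(8828.857/6) = 38.3598
CV = 38.3598 / 307.1429 = 0.12489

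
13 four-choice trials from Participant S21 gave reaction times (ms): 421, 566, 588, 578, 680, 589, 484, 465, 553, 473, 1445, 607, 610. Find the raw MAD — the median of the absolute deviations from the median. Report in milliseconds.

32 ms

Sorted: 421, 465, 473, 484, 553, 566, 578, 588, 589, 607, 610, 680, 1445 → median = 578
|x − 578|: 157, 12, 10, 0, 102, 11, 94, 113, 25, 105, 867, 29, 32
Sorted deviations: 0, 10, 11, 12, 25, 29, 32, 94, 102, 105, 113, 157, 867 → MAD = 32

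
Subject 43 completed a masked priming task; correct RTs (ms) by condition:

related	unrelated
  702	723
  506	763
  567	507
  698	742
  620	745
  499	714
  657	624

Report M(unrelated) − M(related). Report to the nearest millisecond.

M(related) = 4249/7 = 607.000
M(unrelated) = 4818/7 = 688.286
Difference = 688.286 − 607.000 = 81.286 ms

81 ms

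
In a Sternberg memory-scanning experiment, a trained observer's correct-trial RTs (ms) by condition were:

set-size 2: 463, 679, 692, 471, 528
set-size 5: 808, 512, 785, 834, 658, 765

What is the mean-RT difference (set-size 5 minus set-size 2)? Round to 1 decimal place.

M(set-size 2) = 2833/5 = 566.600
M(set-size 5) = 4362/6 = 727.000
Difference = 727.000 − 566.600 = 160.400 ms

160.4 ms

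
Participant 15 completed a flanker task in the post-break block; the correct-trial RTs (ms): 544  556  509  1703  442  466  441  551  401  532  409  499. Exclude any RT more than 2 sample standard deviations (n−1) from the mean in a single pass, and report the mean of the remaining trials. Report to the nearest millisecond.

486 ms

n = 12, ΣRT = 7053, M = 587.750
Σ(x−M)² = 1389670.25; s = √(1389670.25/11) = 355.434
Cutoffs: 587.750 ± 2·355.434 → [-123.1, 1298.6]
Outside: 1703 → excluded.
Retained (n=11): Σ = 5350, mean = 5350/11 = 486.364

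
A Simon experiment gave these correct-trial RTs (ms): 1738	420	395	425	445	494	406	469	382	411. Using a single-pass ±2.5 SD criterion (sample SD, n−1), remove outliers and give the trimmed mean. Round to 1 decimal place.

n = 10, ΣRT = 5585, M = 558.500
Σ(x−M)² = 1556174.50; s = √(1556174.50/9) = 415.822
Cutoffs: 558.500 ± 2.5·415.822 → [-481.1, 1598.1]
Outside: 1738 → excluded.
Retained (n=9): Σ = 3847, mean = 3847/9 = 427.444

427.4 ms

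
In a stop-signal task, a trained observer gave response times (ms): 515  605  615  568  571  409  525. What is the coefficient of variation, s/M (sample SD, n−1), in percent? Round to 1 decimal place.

12.9%

n = 7, Σ = 3808, M = 544.0000
Σ(x−M)² = 29494.000; s = √(29494.000/6) = 70.1118
CV = 70.1118 / 544.0000 = 0.12888 = 12.888%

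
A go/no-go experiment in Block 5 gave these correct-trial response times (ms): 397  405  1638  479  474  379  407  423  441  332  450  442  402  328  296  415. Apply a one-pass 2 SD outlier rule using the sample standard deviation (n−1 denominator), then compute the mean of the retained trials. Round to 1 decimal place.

404.7 ms

n = 16, ΣRT = 7708, M = 481.750
Σ(x−M)² = 1465283.00; s = √(1465283.00/15) = 312.547
Cutoffs: 481.750 ± 2·312.547 → [-143.3, 1106.8]
Outside: 1638 → excluded.
Retained (n=15): Σ = 6070, mean = 6070/15 = 404.667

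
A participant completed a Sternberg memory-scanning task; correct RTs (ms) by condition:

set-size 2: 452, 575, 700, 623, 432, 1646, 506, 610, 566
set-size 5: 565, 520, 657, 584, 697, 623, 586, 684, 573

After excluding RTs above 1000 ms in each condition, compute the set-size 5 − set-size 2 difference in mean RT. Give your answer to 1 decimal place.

51.9 ms

set-size 2: exclude 1646
M(set-size 2) = 4464/8 = 558.000
M(set-size 5) = 5489/9 = 609.889
Difference = 609.889 − 558.000 = 51.889 ms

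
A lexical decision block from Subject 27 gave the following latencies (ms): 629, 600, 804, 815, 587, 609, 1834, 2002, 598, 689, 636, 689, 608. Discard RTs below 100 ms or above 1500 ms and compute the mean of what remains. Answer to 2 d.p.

Excluded: 1834, 2002
Retained (n=11): Σ = 7264
Mean = 7264/11 = 660.3636

660.36 ms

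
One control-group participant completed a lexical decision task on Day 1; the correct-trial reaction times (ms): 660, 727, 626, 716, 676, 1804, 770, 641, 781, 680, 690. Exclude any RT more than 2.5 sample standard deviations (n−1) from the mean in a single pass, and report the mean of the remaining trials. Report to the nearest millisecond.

697 ms

n = 11, ΣRT = 8771, M = 797.364
Σ(x−M)² = 1138618.55; s = √(1138618.55/10) = 337.434
Cutoffs: 797.364 ± 2.5·337.434 → [-46.2, 1640.9]
Outside: 1804 → excluded.
Retained (n=10): Σ = 6967, mean = 6967/10 = 696.700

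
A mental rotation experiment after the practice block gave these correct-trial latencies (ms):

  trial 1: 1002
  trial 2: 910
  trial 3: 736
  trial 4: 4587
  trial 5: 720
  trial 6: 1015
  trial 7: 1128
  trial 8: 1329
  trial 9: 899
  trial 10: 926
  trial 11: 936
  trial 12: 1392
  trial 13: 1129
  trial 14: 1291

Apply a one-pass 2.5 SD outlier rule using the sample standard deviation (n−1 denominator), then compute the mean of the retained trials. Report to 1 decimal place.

1031.8 ms

n = 14, ΣRT = 18000, M = 1285.714
Σ(x−M)² = 12279520.86; s = √(12279520.86/13) = 971.894
Cutoffs: 1285.714 ± 2.5·971.894 → [-1144.0, 3715.5]
Outside: 4587 → excluded.
Retained (n=13): Σ = 13413, mean = 13413/13 = 1031.769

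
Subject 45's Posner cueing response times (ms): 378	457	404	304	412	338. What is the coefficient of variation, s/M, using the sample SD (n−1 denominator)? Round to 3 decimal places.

n = 6, Σ = 2293, M = 382.1667
Σ(x−M)² = 15044.833; s = √(15044.833/5) = 54.8540
CV = 54.8540 / 382.1667 = 0.14353

0.144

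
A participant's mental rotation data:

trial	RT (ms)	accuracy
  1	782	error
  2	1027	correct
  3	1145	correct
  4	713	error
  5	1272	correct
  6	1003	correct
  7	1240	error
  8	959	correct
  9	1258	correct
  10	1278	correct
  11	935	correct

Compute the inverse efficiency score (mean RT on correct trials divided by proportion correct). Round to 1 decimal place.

Correct trials (n=8): 1027, 1145, 1272, 1003, 959, 1258, 1278, 935
Mean correct RT = 8877/8 = 1109.6250 ms
Proportion correct = 8/11
IES = 1109.6250 / (8/11) = 1525.734 ms

1525.7 ms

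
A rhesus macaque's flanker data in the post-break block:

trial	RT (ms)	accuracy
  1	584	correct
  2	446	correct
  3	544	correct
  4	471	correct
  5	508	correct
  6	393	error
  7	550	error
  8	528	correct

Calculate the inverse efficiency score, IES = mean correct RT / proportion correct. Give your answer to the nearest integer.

685 ms

Correct trials (n=6): 584, 446, 544, 471, 508, 528
Mean correct RT = 3081/6 = 513.5000 ms
Proportion correct = 6/8
IES = 513.5000 / (6/8) = 684.667 ms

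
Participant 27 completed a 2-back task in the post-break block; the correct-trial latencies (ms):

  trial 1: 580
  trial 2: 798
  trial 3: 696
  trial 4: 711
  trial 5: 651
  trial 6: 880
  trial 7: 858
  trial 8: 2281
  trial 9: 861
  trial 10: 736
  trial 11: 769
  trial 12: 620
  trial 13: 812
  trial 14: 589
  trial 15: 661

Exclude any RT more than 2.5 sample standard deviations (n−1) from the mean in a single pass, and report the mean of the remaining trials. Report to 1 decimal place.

730.1 ms

n = 15, ΣRT = 12503, M = 833.533
Σ(x−M)² = 2380763.73; s = √(2380763.73/14) = 412.377
Cutoffs: 833.533 ± 2.5·412.377 → [-197.4, 1864.5]
Outside: 2281 → excluded.
Retained (n=14): Σ = 10222, mean = 10222/14 = 730.143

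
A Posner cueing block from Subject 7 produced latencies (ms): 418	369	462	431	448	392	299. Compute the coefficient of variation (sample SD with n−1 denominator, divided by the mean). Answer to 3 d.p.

0.138

n = 7, Σ = 2819, M = 402.7143
Σ(x−M)² = 18607.429; s = √(18607.429/6) = 55.6888
CV = 55.6888 / 402.7143 = 0.13828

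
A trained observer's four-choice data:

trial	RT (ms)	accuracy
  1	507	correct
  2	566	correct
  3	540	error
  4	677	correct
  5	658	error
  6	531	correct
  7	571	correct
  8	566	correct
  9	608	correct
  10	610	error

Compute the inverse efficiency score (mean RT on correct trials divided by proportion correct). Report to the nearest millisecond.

822 ms

Correct trials (n=7): 507, 566, 677, 531, 571, 566, 608
Mean correct RT = 4026/7 = 575.1429 ms
Proportion correct = 7/10
IES = 575.1429 / (7/10) = 821.633 ms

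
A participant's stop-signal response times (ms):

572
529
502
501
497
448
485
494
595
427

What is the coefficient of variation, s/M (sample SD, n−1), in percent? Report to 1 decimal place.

n = 10, Σ = 5050, M = 505.0000
Σ(x−M)² = 23108.000; s = √(23108.000/9) = 50.6711
CV = 50.6711 / 505.0000 = 0.10034 = 10.034%

10.0%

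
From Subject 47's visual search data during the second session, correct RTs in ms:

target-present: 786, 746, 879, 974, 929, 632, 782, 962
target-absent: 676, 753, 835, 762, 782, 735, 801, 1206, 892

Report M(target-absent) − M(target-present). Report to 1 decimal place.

M(target-present) = 6690/8 = 836.250
M(target-absent) = 7442/9 = 826.889
Difference = 826.889 − 836.250 = -9.361 ms

-9.4 ms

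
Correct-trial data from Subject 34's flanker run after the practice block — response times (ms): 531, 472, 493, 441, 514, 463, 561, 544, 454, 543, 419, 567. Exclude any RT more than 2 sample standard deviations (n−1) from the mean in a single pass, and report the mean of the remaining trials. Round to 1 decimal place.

500.2 ms

n = 12, ΣRT = 6002, M = 500.167
Σ(x−M)² = 27511.67; s = √(27511.67/11) = 50.011
Cutoffs: 500.167 ± 2·50.011 → [400.1, 600.2]
No RTs fall outside the cutoffs; all 12 retained. Mean = 6002/12 = 500.167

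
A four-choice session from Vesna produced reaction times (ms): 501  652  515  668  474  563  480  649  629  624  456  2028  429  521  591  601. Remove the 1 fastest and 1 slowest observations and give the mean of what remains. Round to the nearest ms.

Sorted: 429, 456, 474, 480, 501, 515, 521, 563, 591, 601, 624, 629, 649, 652, 668, 2028
Drop lowest 1 (429) and highest 1 (2028)
Remaining (n=14): Σ = 7924, mean = 7924/14 = 566.000

566 ms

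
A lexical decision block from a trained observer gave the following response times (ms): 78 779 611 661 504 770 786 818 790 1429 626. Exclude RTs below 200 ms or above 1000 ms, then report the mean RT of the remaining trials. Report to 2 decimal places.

Excluded: 78, 1429
Retained (n=9): Σ = 6345
Mean = 6345/9 = 705.0000

705.00 ms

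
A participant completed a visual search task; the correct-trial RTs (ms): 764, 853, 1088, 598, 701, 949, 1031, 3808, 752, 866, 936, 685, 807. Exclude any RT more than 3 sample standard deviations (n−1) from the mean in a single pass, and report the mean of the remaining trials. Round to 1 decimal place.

n = 13, ΣRT = 13838, M = 1064.462
Σ(x−M)² = 8390491.23; s = √(8390491.23/12) = 836.186
Cutoffs: 1064.462 ± 3·836.186 → [-1444.1, 3573.0]
Outside: 3808 → excluded.
Retained (n=12): Σ = 10030, mean = 10030/12 = 835.833

835.8 ms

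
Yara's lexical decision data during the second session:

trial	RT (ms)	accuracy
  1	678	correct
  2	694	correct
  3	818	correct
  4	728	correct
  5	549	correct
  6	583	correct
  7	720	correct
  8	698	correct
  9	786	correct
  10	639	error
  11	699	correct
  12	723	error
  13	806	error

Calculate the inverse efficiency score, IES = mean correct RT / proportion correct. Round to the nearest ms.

Correct trials (n=10): 678, 694, 818, 728, 549, 583, 720, 698, 786, 699
Mean correct RT = 6953/10 = 695.3000 ms
Proportion correct = 10/13
IES = 695.3000 / (10/13) = 903.890 ms

904 ms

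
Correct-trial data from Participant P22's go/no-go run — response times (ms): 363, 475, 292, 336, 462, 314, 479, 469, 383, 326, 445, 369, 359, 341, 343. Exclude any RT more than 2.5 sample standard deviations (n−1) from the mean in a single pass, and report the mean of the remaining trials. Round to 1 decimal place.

383.7 ms

n = 15, ΣRT = 5756, M = 383.733
Σ(x−M)² = 58188.93; s = √(58188.93/14) = 64.470
Cutoffs: 383.733 ± 2.5·64.470 → [222.6, 544.9]
No RTs fall outside the cutoffs; all 15 retained. Mean = 5756/15 = 383.733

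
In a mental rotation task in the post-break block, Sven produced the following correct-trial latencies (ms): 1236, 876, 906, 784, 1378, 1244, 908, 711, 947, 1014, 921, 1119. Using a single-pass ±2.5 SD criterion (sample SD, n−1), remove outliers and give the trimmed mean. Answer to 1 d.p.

1003.7 ms

n = 12, ΣRT = 12044, M = 1003.667
Σ(x−M)² = 444214.67; s = √(444214.67/11) = 200.956
Cutoffs: 1003.667 ± 2.5·200.956 → [501.3, 1506.1]
No RTs fall outside the cutoffs; all 12 retained. Mean = 12044/12 = 1003.667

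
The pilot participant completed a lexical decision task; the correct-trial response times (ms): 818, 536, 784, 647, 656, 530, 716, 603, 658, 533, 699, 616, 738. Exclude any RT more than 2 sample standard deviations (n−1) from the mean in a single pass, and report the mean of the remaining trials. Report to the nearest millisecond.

n = 13, ΣRT = 8534, M = 656.462
Σ(x−M)² = 104697.23; s = √(104697.23/12) = 93.406
Cutoffs: 656.462 ± 2·93.406 → [469.6, 843.3]
No RTs fall outside the cutoffs; all 13 retained. Mean = 8534/13 = 656.462

656 ms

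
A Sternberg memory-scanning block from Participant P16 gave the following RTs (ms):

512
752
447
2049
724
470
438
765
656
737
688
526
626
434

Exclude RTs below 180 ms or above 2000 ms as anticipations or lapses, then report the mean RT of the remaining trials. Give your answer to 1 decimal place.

598.1 ms

Excluded: 2049
Retained (n=13): Σ = 7775
Mean = 7775/13 = 598.0769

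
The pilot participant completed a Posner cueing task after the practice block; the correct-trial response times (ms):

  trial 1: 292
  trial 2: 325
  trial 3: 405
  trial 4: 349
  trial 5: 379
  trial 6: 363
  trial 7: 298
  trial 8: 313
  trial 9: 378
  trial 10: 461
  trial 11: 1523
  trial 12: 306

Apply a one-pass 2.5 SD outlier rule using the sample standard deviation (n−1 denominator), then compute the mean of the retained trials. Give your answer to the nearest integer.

n = 12, ΣRT = 5392, M = 449.333
Σ(x−M)² = 1284662.67; s = √(1284662.67/11) = 341.742
Cutoffs: 449.333 ± 2.5·341.742 → [-405.0, 1303.7]
Outside: 1523 → excluded.
Retained (n=11): Σ = 3869, mean = 3869/11 = 351.727

352 ms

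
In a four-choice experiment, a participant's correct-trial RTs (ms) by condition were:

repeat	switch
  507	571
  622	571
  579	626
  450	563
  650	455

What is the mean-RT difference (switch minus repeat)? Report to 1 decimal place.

-4.4 ms

M(repeat) = 2808/5 = 561.600
M(switch) = 2786/5 = 557.200
Difference = 557.200 − 561.600 = -4.400 ms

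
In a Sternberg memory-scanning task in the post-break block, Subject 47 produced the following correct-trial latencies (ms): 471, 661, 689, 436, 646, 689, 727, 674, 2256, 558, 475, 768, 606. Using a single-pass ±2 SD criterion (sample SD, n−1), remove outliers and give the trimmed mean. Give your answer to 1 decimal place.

616.7 ms

n = 13, ΣRT = 9656, M = 742.769
Σ(x−M)² = 2609826.31; s = √(2609826.31/12) = 466.353
Cutoffs: 742.769 ± 2·466.353 → [-189.9, 1675.5]
Outside: 2256 → excluded.
Retained (n=12): Σ = 7400, mean = 7400/12 = 616.667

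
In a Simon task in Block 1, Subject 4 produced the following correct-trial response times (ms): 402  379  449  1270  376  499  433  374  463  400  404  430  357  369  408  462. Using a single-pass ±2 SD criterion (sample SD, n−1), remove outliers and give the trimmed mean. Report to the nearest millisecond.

n = 16, ΣRT = 7475, M = 467.188
Σ(x−M)² = 711264.44; s = √(711264.44/15) = 217.756
Cutoffs: 467.188 ± 2·217.756 → [31.7, 902.7]
Outside: 1270 → excluded.
Retained (n=15): Σ = 6205, mean = 6205/15 = 413.667

414 ms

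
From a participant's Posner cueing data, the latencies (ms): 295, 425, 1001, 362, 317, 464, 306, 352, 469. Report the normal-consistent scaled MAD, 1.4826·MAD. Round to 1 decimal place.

Sorted: 295, 306, 317, 352, 362, 425, 464, 469, 1001 → median = 362
|x − 362| sorted: 0, 10, 45, 56, 63, 67, 102, 107, 639 → MAD = 63
Robust SD ≈ 1.4826 × 63 = 93.404

93.4 ms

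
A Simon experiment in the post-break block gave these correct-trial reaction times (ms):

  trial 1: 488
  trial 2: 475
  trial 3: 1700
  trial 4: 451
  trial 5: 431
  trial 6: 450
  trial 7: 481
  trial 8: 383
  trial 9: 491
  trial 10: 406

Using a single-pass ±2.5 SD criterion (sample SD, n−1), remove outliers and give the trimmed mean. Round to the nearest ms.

451 ms

n = 10, ΣRT = 5756, M = 575.600
Σ(x−M)² = 1416244.40; s = √(1416244.40/9) = 396.687
Cutoffs: 575.600 ± 2.5·396.687 → [-416.1, 1567.3]
Outside: 1700 → excluded.
Retained (n=9): Σ = 4056, mean = 4056/9 = 450.667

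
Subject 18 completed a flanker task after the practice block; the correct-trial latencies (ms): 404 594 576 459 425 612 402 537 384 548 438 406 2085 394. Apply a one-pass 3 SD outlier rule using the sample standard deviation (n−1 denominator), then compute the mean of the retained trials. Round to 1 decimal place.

n = 14, ΣRT = 8264, M = 590.286
Σ(x−M)² = 2492430.86; s = √(2492430.86/13) = 437.865
Cutoffs: 590.286 ± 3·437.865 → [-723.3, 1903.9]
Outside: 2085 → excluded.
Retained (n=13): Σ = 6179, mean = 6179/13 = 475.308

475.3 ms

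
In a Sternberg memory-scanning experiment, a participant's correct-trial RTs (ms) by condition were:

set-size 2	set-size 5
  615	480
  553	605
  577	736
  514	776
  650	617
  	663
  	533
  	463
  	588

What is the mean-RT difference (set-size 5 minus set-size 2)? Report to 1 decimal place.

25.0 ms

M(set-size 2) = 2909/5 = 581.800
M(set-size 5) = 5461/9 = 606.778
Difference = 606.778 − 581.800 = 24.978 ms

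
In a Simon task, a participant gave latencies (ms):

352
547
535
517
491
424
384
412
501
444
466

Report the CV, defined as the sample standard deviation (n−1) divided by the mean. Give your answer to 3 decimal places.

0.138

n = 11, Σ = 5073, M = 461.1818
Σ(x−M)² = 40401.636; s = √(40401.636/10) = 63.5623
CV = 63.5623 / 461.1818 = 0.13782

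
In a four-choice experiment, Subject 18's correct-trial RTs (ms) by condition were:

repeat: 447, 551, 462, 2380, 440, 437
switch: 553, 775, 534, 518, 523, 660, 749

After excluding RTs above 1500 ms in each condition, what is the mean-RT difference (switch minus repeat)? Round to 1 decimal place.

148.6 ms

repeat: exclude 2380
M(repeat) = 2337/5 = 467.400
M(switch) = 4312/7 = 616.000
Difference = 616.000 − 467.400 = 148.600 ms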